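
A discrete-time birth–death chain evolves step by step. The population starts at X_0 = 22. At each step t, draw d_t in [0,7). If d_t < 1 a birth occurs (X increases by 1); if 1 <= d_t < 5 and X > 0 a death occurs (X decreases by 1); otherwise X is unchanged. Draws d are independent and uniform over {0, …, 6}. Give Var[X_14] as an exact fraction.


X can drop by at most 1 per step and X_0 = 22 > T = 14, so X_t >= 22 − t >= 8 > 0 for every t <= 14: the floor at 0 (the 'and X > 0' condition) never binds. Hence X_14 = X_0 + Σ_{t<14} Y_t with i.i.d. increments Y_t = y(d_t) ∈ {+1, −1, 0}.
Outcome values over d=0..6: [1, -1, -1, -1, -1, 0, 0]
Σy = -3, Σy² = 5, M = 7
μ = -3/7 = -3/7,  σ² = 5/7 − (-3/7)² = 26/49
Independent increments: Var[X_14] = 14·σ² = 14·(26/49) = 52/7

52/7


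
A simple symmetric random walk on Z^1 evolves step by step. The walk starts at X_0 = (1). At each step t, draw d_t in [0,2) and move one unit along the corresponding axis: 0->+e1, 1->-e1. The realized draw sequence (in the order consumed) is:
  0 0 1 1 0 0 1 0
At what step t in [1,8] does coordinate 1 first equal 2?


t=0: X=(1), d=0 → +e1, X_1=(2)
t=1: X=(2), d=0 → +e1, X_2=(3)
t=2: X=(3), d=1 → -e1, X_3=(2)
t=3: X=(2), d=1 → -e1, X_4=(1)
t=4: X=(1), d=0 → +e1, X_5=(2)
t=5: X=(2), d=0 → +e1, X_6=(3)
t=6: X=(3), d=1 → -e1, X_7=(2)
t=7: X=(2), d=0 → +e1, X_8=(3)

1


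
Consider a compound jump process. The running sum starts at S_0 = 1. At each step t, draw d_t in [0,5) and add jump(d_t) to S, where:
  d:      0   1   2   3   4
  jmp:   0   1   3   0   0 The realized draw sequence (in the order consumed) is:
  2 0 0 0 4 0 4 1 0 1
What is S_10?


t=0: S=1, d=2, jump=3, S_1=4
t=1: S=4, d=0, jump=0, S_2=4
t=2: S=4, d=0, jump=0, S_3=4
t=3: S=4, d=0, jump=0, S_4=4
t=4: S=4, d=4, jump=0, S_5=4
t=5: S=4, d=0, jump=0, S_6=4
t=6: S=4, d=4, jump=0, S_7=4
t=7: S=4, d=1, jump=1, S_8=5
t=8: S=5, d=0, jump=0, S_9=5
t=9: S=5, d=1, jump=1, S_10=6

6


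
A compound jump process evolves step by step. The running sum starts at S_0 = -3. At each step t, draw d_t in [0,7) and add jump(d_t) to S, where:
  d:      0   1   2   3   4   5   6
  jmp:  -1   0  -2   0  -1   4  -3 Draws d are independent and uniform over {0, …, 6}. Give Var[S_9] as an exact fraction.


Outcome values over d=0..6: [-1, 0, -2, 0, -1, 4, -3]
Σy = -3, Σy² = 31, M = 7
μ = -3/7 = -3/7,  σ² = 31/7 − (-3/7)² = 208/49
Independent increments: Var[S_9] = 9·σ² = 9·(208/49) = 1872/49

1872/49


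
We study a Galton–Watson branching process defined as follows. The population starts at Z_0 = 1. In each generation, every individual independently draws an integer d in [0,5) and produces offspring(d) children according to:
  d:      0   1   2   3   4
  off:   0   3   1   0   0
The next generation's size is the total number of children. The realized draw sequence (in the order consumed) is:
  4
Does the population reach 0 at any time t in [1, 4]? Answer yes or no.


yes

gen 0: Z_0=1, draws=[4], offspring=[0], Z_1=0
gen 1: Z_1=0, draws=[], offspring=[], Z_2=0
gen 2: Z_2=0, draws=[], offspring=[], Z_3=0
gen 3: Z_3=0, draws=[], offspring=[], Z_4=0


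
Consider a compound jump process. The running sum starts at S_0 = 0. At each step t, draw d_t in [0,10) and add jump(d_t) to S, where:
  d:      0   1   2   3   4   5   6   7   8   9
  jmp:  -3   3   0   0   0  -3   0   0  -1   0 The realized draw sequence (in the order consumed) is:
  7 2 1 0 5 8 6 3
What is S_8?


-4

t=0: S=0, d=7, jump=0, S_1=0
t=1: S=0, d=2, jump=0, S_2=0
t=2: S=0, d=1, jump=3, S_3=3
t=3: S=3, d=0, jump=-3, S_4=0
t=4: S=0, d=5, jump=-3, S_5=-3
t=5: S=-3, d=8, jump=-1, S_6=-4
t=6: S=-4, d=6, jump=0, S_7=-4
t=7: S=-4, d=3, jump=0, S_8=-4


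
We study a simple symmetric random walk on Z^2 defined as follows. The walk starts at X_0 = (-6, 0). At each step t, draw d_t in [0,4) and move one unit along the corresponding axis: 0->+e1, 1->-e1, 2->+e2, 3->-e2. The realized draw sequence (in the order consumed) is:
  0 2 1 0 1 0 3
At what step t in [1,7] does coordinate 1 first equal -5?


t=0: X=(-6, 0), d=0 → +e1, X_1=(-5, 0)
t=1: X=(-5, 0), d=2 → +e2, X_2=(-5, 1)
t=2: X=(-5, 1), d=1 → -e1, X_3=(-6, 1)
t=3: X=(-6, 1), d=0 → +e1, X_4=(-5, 1)
t=4: X=(-5, 1), d=1 → -e1, X_5=(-6, 1)
t=5: X=(-6, 1), d=0 → +e1, X_6=(-5, 1)
t=6: X=(-5, 1), d=3 → -e2, X_7=(-5, 0)

1


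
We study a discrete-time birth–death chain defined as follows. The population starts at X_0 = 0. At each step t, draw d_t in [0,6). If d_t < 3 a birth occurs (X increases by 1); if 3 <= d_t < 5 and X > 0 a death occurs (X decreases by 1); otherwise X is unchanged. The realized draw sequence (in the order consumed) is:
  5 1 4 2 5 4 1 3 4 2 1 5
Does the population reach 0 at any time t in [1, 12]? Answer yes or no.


t=0: X=0, d=5 → hold, X_1=0
t=1: X=0, d=1 → birth, X_2=1
t=2: X=1, d=4 → death, X_3=0
t=3: X=0, d=2 → birth, X_4=1
t=4: X=1, d=5 → hold, X_5=1
t=5: X=1, d=4 → death, X_6=0
t=6: X=0, d=1 → birth, X_7=1
t=7: X=1, d=3 → death, X_8=0
t=8: X=0, d=4 → hold, X_9=0
t=9: X=0, d=2 → birth, X_10=1
t=10: X=1, d=1 → birth, X_11=2
t=11: X=2, d=5 → hold, X_12=2

yes


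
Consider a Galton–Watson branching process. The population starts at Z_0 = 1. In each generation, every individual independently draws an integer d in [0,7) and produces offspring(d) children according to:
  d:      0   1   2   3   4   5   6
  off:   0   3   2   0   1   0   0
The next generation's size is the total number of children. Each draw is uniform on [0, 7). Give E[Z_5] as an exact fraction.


7776/16807

Outcome values over d=0..6: [0, 3, 2, 0, 1, 0, 0]
Σy = 6, Σy² = 14, M = 7
μ = 6/7 = 6/7,  σ² = 14/7 − (6/7)² = 62/49
E[Z_0] = 1
E[Z_1] = 6/7·E[Z_0] = 6/7
E[Z_2] = 6/7·E[Z_1] = 36/49
E[Z_3] = 6/7·E[Z_2] = 216/343
E[Z_4] = 6/7·E[Z_3] = 1296/2401
E[Z_5] = 6/7·E[Z_4] = 7776/16807


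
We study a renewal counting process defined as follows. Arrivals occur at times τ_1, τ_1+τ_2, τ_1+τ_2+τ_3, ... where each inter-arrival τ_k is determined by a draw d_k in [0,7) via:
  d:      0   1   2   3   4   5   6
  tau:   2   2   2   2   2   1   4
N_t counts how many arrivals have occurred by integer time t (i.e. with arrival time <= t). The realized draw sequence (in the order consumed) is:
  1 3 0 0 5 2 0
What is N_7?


draw d_1=1: τ_1=2, arrival time A_1=2
draw d_2=3: τ_2=2, arrival time A_2=4
draw d_3=0: τ_3=2, arrival time A_3=6
draw d_4=0: τ_4=2, arrival time A_4=8
draw d_5=5: τ_5=1, arrival time A_5=9
draw d_6=2: τ_6=2, arrival time A_6=11
draw d_7=0: τ_7=2, arrival time A_7=13
N_t over t=0..7: 0:0 1:0 2:1 3:1 4:2 5:2 6:3 7:3

3


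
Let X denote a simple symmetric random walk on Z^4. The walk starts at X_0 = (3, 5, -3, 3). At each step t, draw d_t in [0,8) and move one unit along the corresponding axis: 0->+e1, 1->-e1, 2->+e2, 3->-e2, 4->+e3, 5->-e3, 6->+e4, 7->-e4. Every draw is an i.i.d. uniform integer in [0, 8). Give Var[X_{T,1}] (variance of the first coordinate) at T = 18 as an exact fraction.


Outcome values over d=0..7: [1, -1, 0, 0, 0, 0, 0, 0]
Σy = 0, Σy² = 2, M = 8
μ = 0/8 = 0,  σ² = 2/8 − (0)² = 1/4
Independent increments: Var[X_18] = 18·σ² = 18·(1/4) = 9/2

9/2


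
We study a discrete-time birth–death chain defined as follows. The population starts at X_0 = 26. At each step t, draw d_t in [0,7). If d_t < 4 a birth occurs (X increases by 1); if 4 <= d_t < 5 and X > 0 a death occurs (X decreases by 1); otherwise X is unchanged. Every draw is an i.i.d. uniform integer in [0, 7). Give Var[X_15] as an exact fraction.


390/49

X can drop by at most 1 per step and X_0 = 26 > T = 15, so X_t >= 26 − t >= 11 > 0 for every t <= 15: the floor at 0 (the 'and X > 0' condition) never binds. Hence X_15 = X_0 + Σ_{t<15} Y_t with i.i.d. increments Y_t = y(d_t) ∈ {+1, −1, 0}.
Outcome values over d=0..6: [1, 1, 1, 1, -1, 0, 0]
Σy = 3, Σy² = 5, M = 7
μ = 3/7 = 3/7,  σ² = 5/7 − (3/7)² = 26/49
Independent increments: Var[X_15] = 15·σ² = 15·(26/49) = 390/49


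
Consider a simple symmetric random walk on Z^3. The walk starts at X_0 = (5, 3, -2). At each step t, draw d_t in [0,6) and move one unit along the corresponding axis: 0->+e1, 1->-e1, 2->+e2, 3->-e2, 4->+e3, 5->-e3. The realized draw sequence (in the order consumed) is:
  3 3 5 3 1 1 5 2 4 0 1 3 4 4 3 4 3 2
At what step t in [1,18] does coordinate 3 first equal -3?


3

t=0: X=(5, 3, -2), d=3 → -e2, X_1=(5, 2, -2)
t=1: X=(5, 2, -2), d=3 → -e2, X_2=(5, 1, -2)
t=2: X=(5, 1, -2), d=5 → -e3, X_3=(5, 1, -3)
t=3: X=(5, 1, -3), d=3 → -e2, X_4=(5, 0, -3)
t=4: X=(5, 0, -3), d=1 → -e1, X_5=(4, 0, -3)
t=5: X=(4, 0, -3), d=1 → -e1, X_6=(3, 0, -3)
t=6: X=(3, 0, -3), d=5 → -e3, X_7=(3, 0, -4)
t=7: X=(3, 0, -4), d=2 → +e2, X_8=(3, 1, -4)
t=8: X=(3, 1, -4), d=4 → +e3, X_9=(3, 1, -3)
t=9: X=(3, 1, -3), d=0 → +e1, X_10=(4, 1, -3)
t=10: X=(4, 1, -3), d=1 → -e1, X_11=(3, 1, -3)
t=11: X=(3, 1, -3), d=3 → -e2, X_12=(3, 0, -3)
t=12: X=(3, 0, -3), d=4 → +e3, X_13=(3, 0, -2)
t=13: X=(3, 0, -2), d=4 → +e3, X_14=(3, 0, -1)
t=14: X=(3, 0, -1), d=3 → -e2, X_15=(3, -1, -1)
t=15: X=(3, -1, -1), d=4 → +e3, X_16=(3, -1, 0)
t=16: X=(3, -1, 0), d=3 → -e2, X_17=(3, -2, 0)
t=17: X=(3, -2, 0), d=2 → +e2, X_18=(3, -1, 0)


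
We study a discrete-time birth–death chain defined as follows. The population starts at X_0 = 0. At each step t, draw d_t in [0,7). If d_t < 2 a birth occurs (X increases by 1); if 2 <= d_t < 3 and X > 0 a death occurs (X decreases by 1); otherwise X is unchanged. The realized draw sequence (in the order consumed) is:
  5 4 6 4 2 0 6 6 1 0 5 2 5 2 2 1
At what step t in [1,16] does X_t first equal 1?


6

t=0: X=0, d=5 → hold, X_1=0
t=1: X=0, d=4 → hold, X_2=0
t=2: X=0, d=6 → hold, X_3=0
t=3: X=0, d=4 → hold, X_4=0
t=4: X=0, d=2 → hold, X_5=0
t=5: X=0, d=0 → birth, X_6=1
t=6: X=1, d=6 → hold, X_7=1
t=7: X=1, d=6 → hold, X_8=1
t=8: X=1, d=1 → birth, X_9=2
t=9: X=2, d=0 → birth, X_10=3
t=10: X=3, d=5 → hold, X_11=3
t=11: X=3, d=2 → death, X_12=2
t=12: X=2, d=5 → hold, X_13=2
t=13: X=2, d=2 → death, X_14=1
t=14: X=1, d=2 → death, X_15=0
t=15: X=0, d=1 → birth, X_16=1


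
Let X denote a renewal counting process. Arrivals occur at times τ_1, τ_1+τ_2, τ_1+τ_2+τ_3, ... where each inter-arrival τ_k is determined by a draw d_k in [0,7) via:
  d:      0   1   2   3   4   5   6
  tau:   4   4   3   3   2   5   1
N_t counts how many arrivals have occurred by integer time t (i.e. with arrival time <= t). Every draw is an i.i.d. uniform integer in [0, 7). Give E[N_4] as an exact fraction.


2479/2401

Inter-arrival values over d=0..6: [4, 4, 3, 3, 2, 5, 1]
Each d has probability 1/7, so the pmf of τ is: f(1) = 1/7, f(2) = 1/7, f(3) = 2/7, f(4) = 2/7, f(5) = 1/7
Renewal equation for m(n) = E[N_n]: condition on τ_1 = k (if k <= n, one arrival plus a fresh copy on the remaining n−k steps): m(n) = F(n) + Σ_{k<=n} f(k)·m(n−k), where F(n) = P(τ <= n) and m(0) = 0
m(1) = F(1) = 1/7
m(2) = F(2) + f(1)·m(1) = 2/7 + 1/7·1/7 = 15/49
m(3) = F(3) + f(1)·m(2) + f(2)·m(1) = 4/7 + 1/7·15/49 + 1/7·1/7 = 218/343
m(4) = F(4) + f(1)·m(3) + f(2)·m(2) + f(3)·m(1) = 6/7 + 1/7·218/343 + 1/7·15/49 + 2/7·1/7 = 2479/2401
E[N_4] = m(4) = 2479/2401


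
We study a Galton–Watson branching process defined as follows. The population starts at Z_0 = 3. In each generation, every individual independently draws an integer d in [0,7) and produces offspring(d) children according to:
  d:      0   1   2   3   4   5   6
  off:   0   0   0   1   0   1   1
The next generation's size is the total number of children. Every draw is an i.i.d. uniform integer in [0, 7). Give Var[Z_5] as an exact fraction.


12075156/282475249

Outcome values over d=0..6: [0, 0, 0, 1, 0, 1, 1]
Σy = 3, Σy² = 3, M = 7
μ = 3/7 = 3/7,  σ² = 3/7 − (3/7)² = 12/49
V_0 = 0, E_0 = 3
V_1 = 12/49·E_0 + (3/7)²·V_0 = 36/49;  E_1 = 9/7
V_2 = 12/49·E_1 + (3/7)²·V_1 = 1080/2401;  E_2 = 27/49
V_3 = 12/49·E_2 + (3/7)²·V_2 = 25596/117649;  E_3 = 81/343
V_4 = 12/49·E_3 + (3/7)²·V_3 = 563760/5764801;  E_4 = 243/2401
V_5 = 12/49·E_4 + (3/7)²·V_4 = 12075156/282475249;  E_5 = 729/16807


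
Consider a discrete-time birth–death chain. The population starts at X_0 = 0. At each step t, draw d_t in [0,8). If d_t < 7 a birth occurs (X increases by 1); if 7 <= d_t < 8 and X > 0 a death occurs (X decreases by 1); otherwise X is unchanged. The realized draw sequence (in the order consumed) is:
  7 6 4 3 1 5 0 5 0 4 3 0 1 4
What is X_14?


t=0: X=0, d=7 → hold, X_1=0
t=1: X=0, d=6 → birth, X_2=1
t=2: X=1, d=4 → birth, X_3=2
t=3: X=2, d=3 → birth, X_4=3
t=4: X=3, d=1 → birth, X_5=4
t=5: X=4, d=5 → birth, X_6=5
t=6: X=5, d=0 → birth, X_7=6
t=7: X=6, d=5 → birth, X_8=7
t=8: X=7, d=0 → birth, X_9=8
t=9: X=8, d=4 → birth, X_10=9
t=10: X=9, d=3 → birth, X_11=10
t=11: X=10, d=0 → birth, X_12=11
t=12: X=11, d=1 → birth, X_13=12
t=13: X=12, d=4 → birth, X_14=13

13


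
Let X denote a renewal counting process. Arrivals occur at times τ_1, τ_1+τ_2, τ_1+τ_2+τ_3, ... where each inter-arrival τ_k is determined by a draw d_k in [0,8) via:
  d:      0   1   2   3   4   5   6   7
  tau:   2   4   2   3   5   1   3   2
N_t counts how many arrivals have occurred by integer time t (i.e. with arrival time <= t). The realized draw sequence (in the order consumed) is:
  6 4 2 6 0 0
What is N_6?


draw d_1=6: τ_1=3, arrival time A_1=3
draw d_2=4: τ_2=5, arrival time A_2=8
draw d_3=2: τ_3=2, arrival time A_3=10
draw d_4=6: τ_4=3, arrival time A_4=13
draw d_5=0: τ_5=2, arrival time A_5=15
draw d_6=0: τ_6=2, arrival time A_6=17
N_t over t=0..6: 0:0 1:0 2:0 3:1 4:1 5:1 6:1

1


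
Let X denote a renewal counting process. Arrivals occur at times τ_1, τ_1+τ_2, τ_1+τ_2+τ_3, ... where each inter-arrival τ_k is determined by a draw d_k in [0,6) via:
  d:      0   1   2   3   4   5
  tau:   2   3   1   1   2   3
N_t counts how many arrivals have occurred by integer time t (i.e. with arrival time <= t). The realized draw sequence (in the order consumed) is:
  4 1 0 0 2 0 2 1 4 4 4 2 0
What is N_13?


draw d_1=4: τ_1=2, arrival time A_1=2
draw d_2=1: τ_2=3, arrival time A_2=5
draw d_3=0: τ_3=2, arrival time A_3=7
draw d_4=0: τ_4=2, arrival time A_4=9
draw d_5=2: τ_5=1, arrival time A_5=10
draw d_6=0: τ_6=2, arrival time A_6=12
draw d_7=2: τ_7=1, arrival time A_7=13
draw d_8=1: τ_8=3, arrival time A_8=16
draw d_9=4: τ_9=2, arrival time A_9=18
draw d_10=4: τ_10=2, arrival time A_10=20
draw d_11=4: τ_11=2, arrival time A_11=22
draw d_12=2: τ_12=1, arrival time A_12=23
draw d_13=0: τ_13=2, arrival time A_13=25
N_t over t=0..13: 0:0 1:0 2:1 3:1 4:1 5:2 6:2 7:3 8:3 9:4 10:5 11:5 12:6 13:7

7


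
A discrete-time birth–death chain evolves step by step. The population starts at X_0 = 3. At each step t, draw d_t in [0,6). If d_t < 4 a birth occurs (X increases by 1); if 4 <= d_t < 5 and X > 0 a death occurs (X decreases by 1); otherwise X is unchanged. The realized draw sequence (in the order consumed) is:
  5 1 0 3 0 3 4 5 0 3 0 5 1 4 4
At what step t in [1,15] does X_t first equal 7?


5

t=0: X=3, d=5 → hold, X_1=3
t=1: X=3, d=1 → birth, X_2=4
t=2: X=4, d=0 → birth, X_3=5
t=3: X=5, d=3 → birth, X_4=6
t=4: X=6, d=0 → birth, X_5=7
t=5: X=7, d=3 → birth, X_6=8
t=6: X=8, d=4 → death, X_7=7
t=7: X=7, d=5 → hold, X_8=7
t=8: X=7, d=0 → birth, X_9=8
t=9: X=8, d=3 → birth, X_10=9
t=10: X=9, d=0 → birth, X_11=10
t=11: X=10, d=5 → hold, X_12=10
t=12: X=10, d=1 → birth, X_13=11
t=13: X=11, d=4 → death, X_14=10
t=14: X=10, d=4 → death, X_15=9


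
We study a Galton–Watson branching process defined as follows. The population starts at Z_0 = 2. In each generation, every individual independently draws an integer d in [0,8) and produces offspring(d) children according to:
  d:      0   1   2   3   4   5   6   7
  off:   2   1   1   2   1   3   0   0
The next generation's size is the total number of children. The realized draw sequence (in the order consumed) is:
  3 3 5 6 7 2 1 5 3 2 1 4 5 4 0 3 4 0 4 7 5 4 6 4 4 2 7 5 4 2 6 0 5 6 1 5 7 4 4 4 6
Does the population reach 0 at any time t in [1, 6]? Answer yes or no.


gen 0: Z_0=2, draws=[3, 3], offspring=[2, 2], Z_1=4
gen 1: Z_1=4, draws=[5, 6, 7, 2], offspring=[3, 0, 0, 1], Z_2=4
gen 2: Z_2=4, draws=[1, 5, 3, 2], offspring=[1, 3, 2, 1], Z_3=7
gen 3: Z_3=7, draws=[1, 4, 5, 4, 0, 3, 4], offspring=[1, 1, 3, 1, 2, 2, 1], Z_4=11
gen 4: Z_4=11, draws=[0, 4, 7, 5, 4, 6, 4, 4, 2, 7, 5], offspring=[2, 1, 0, 3, 1, 0, 1, 1, 1, 0, 3], Z_5=13
gen 5: Z_5=13, draws=[4, 2, 6, 0, 5, 6, 1, 5, 7, 4, 4, 4, 6], offspring=[1, 1, 0, 2, 3, 0, 1, 3, 0, 1, 1, 1, 0], Z_6=14

no


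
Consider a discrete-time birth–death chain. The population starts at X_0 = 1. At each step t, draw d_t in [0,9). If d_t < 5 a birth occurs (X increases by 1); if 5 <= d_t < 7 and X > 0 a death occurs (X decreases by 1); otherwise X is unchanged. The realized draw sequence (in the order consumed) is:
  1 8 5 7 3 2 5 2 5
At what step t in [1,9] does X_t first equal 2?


1

t=0: X=1, d=1 → birth, X_1=2
t=1: X=2, d=8 → hold, X_2=2
t=2: X=2, d=5 → death, X_3=1
t=3: X=1, d=7 → hold, X_4=1
t=4: X=1, d=3 → birth, X_5=2
t=5: X=2, d=2 → birth, X_6=3
t=6: X=3, d=5 → death, X_7=2
t=7: X=2, d=2 → birth, X_8=3
t=8: X=3, d=5 → death, X_9=2


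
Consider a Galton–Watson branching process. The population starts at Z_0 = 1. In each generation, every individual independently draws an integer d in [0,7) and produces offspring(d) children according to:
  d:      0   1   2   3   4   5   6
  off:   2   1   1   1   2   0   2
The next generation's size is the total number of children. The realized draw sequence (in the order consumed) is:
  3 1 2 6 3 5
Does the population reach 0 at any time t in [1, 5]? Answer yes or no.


gen 0: Z_0=1, draws=[3], offspring=[1], Z_1=1
gen 1: Z_1=1, draws=[1], offspring=[1], Z_2=1
gen 2: Z_2=1, draws=[2], offspring=[1], Z_3=1
gen 3: Z_3=1, draws=[6], offspring=[2], Z_4=2
gen 4: Z_4=2, draws=[3, 5], offspring=[1, 0], Z_5=1

no


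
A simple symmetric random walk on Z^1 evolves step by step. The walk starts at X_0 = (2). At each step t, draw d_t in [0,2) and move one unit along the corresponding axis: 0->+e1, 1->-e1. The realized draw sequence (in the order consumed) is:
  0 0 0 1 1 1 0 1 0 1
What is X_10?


t=0: X=(2), d=0 → +e1, X_1=(3)
t=1: X=(3), d=0 → +e1, X_2=(4)
t=2: X=(4), d=0 → +e1, X_3=(5)
t=3: X=(5), d=1 → -e1, X_4=(4)
t=4: X=(4), d=1 → -e1, X_5=(3)
t=5: X=(3), d=1 → -e1, X_6=(2)
t=6: X=(2), d=0 → +e1, X_7=(3)
t=7: X=(3), d=1 → -e1, X_8=(2)
t=8: X=(2), d=0 → +e1, X_9=(3)
t=9: X=(3), d=1 → -e1, X_10=(2)

(2)


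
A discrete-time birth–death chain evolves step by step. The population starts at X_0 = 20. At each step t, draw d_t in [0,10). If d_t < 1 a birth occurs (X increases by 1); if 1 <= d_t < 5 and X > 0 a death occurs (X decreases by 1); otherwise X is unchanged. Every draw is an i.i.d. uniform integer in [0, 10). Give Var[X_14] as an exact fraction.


X can drop by at most 1 per step and X_0 = 20 > T = 14, so X_t >= 20 − t >= 6 > 0 for every t <= 14: the floor at 0 (the 'and X > 0' condition) never binds. Hence X_14 = X_0 + Σ_{t<14} Y_t with i.i.d. increments Y_t = y(d_t) ∈ {+1, −1, 0}.
Outcome values over d=0..9: [1, -1, -1, -1, -1, 0, 0, 0, 0, 0]
Σy = -3, Σy² = 5, M = 10
μ = -3/10 = -3/10,  σ² = 5/10 − (-3/10)² = 41/100
Independent increments: Var[X_14] = 14·σ² = 14·(41/100) = 287/50

287/50


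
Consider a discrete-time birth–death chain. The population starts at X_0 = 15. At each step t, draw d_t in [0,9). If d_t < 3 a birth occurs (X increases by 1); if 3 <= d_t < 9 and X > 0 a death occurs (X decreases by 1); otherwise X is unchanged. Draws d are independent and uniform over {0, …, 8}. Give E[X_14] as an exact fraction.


31/3

X can drop by at most 1 per step and X_0 = 15 > T = 14, so X_t >= 15 − t >= 1 > 0 for every t <= 14: the floor at 0 (the 'and X > 0' condition) never binds. Hence X_14 = X_0 + Σ_{t<14} Y_t with i.i.d. increments Y_t = y(d_t) ∈ {+1, −1, 0}.
Outcome values over d=0..8: [1, 1, 1, -1, -1, -1, -1, -1, -1]
Σy = -3, Σy² = 9, M = 9
μ = -3/9 = -1/3,  σ² = 9/9 − (-1/3)² = 8/9
E[X_14] = 15 + 14·(-1/3) = 31/3


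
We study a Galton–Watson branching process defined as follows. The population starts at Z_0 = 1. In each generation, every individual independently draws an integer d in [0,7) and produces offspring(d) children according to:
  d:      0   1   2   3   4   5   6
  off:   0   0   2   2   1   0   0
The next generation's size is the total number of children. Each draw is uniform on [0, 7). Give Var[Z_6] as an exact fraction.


Outcome values over d=0..6: [0, 0, 2, 2, 1, 0, 0]
Σy = 5, Σy² = 9, M = 7
μ = 5/7 = 5/7,  σ² = 9/7 − (5/7)² = 38/49
V_0 = 0, E_0 = 1
V_1 = 38/49·E_0 + (5/7)²·V_0 = 38/49;  E_1 = 5/7
V_2 = 38/49·E_1 + (5/7)²·V_1 = 2280/2401;  E_2 = 25/49
V_3 = 38/49·E_2 + (5/7)²·V_2 = 103550/117649;  E_3 = 125/343
V_4 = 38/49·E_3 + (5/7)²·V_3 = 4218000/5764801;  E_4 = 625/2401
V_5 = 38/49·E_4 + (5/7)²·V_4 = 162473750/282475249;  E_5 = 3125/16807
V_6 = 38/49·E_5 + (5/7)²·V_5 = 6057675000/13841287201;  E_6 = 15625/117649

6057675000/13841287201


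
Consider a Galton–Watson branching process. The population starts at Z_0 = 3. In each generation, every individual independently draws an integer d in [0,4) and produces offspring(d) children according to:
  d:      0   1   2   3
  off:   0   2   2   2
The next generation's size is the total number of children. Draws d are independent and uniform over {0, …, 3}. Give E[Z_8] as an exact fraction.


Outcome values over d=0..3: [0, 2, 2, 2]
Σy = 6, Σy² = 12, M = 4
μ = 6/4 = 3/2,  σ² = 12/4 − (3/2)² = 3/4
E[Z_0] = 3
E[Z_1] = 3/2·E[Z_0] = 9/2
E[Z_2] = 3/2·E[Z_1] = 27/4
E[Z_3] = 3/2·E[Z_2] = 81/8
E[Z_4] = 3/2·E[Z_3] = 243/16
E[Z_5] = 3/2·E[Z_4] = 729/32
E[Z_6] = 3/2·E[Z_5] = 2187/64
E[Z_7] = 3/2·E[Z_6] = 6561/128
E[Z_8] = 3/2·E[Z_7] = 19683/256

19683/256


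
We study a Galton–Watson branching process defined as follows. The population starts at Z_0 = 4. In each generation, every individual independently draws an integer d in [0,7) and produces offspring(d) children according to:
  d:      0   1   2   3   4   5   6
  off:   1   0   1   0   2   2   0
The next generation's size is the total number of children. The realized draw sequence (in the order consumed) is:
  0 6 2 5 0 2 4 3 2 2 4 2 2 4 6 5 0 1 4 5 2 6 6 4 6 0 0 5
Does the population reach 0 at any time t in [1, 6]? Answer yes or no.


gen 0: Z_0=4, draws=[0, 6, 2, 5], offspring=[1, 0, 1, 2], Z_1=4
gen 1: Z_1=4, draws=[0, 2, 4, 3], offspring=[1, 1, 2, 0], Z_2=4
gen 2: Z_2=4, draws=[2, 2, 4, 2], offspring=[1, 1, 2, 1], Z_3=5
gen 3: Z_3=5, draws=[2, 4, 6, 5, 0], offspring=[1, 2, 0, 2, 1], Z_4=6
gen 4: Z_4=6, draws=[1, 4, 5, 2, 6, 6], offspring=[0, 2, 2, 1, 0, 0], Z_5=5
gen 5: Z_5=5, draws=[4, 6, 0, 0, 5], offspring=[2, 0, 1, 1, 2], Z_6=6

no


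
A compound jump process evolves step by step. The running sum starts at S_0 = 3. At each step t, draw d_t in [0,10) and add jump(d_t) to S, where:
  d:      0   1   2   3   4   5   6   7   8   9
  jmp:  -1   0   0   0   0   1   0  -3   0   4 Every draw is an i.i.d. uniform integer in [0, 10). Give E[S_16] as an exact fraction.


Outcome values over d=0..9: [-1, 0, 0, 0, 0, 1, 0, -3, 0, 4]
Σy = 1, Σy² = 27, M = 10
μ = 1/10 = 1/10,  σ² = 27/10 − (1/10)² = 269/100
E[S_16] = 3 + 16·(1/10) = 23/5

23/5


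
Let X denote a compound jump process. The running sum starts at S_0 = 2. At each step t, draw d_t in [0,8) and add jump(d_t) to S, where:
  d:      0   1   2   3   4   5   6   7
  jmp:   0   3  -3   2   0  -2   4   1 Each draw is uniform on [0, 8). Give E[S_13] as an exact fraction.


81/8

Outcome values over d=0..7: [0, 3, -3, 2, 0, -2, 4, 1]
Σy = 5, Σy² = 43, M = 8
μ = 5/8 = 5/8,  σ² = 43/8 − (5/8)² = 319/64
E[S_13] = 2 + 13·(5/8) = 81/8


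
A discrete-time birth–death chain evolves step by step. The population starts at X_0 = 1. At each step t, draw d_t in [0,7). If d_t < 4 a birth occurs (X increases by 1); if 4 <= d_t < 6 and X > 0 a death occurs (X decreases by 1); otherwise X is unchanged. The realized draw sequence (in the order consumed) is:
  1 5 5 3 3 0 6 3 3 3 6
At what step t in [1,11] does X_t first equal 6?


10

t=0: X=1, d=1 → birth, X_1=2
t=1: X=2, d=5 → death, X_2=1
t=2: X=1, d=5 → death, X_3=0
t=3: X=0, d=3 → birth, X_4=1
t=4: X=1, d=3 → birth, X_5=2
t=5: X=2, d=0 → birth, X_6=3
t=6: X=3, d=6 → hold, X_7=3
t=7: X=3, d=3 → birth, X_8=4
t=8: X=4, d=3 → birth, X_9=5
t=9: X=5, d=3 → birth, X_10=6
t=10: X=6, d=6 → hold, X_11=6


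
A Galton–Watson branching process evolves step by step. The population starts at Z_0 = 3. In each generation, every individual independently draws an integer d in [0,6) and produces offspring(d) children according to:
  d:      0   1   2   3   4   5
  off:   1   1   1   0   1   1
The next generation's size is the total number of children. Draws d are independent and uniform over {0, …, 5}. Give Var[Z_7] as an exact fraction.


15766484375/26121388032

Outcome values over d=0..5: [1, 1, 1, 0, 1, 1]
Σy = 5, Σy² = 5, M = 6
μ = 5/6 = 5/6,  σ² = 5/6 − (5/6)² = 5/36
V_0 = 0, E_0 = 3
V_1 = 5/36·E_0 + (5/6)²·V_0 = 5/12;  E_1 = 5/2
V_2 = 5/36·E_1 + (5/6)²·V_1 = 275/432;  E_2 = 25/12
V_3 = 5/36·E_2 + (5/6)²·V_2 = 11375/15552;  E_3 = 125/72
V_4 = 5/36·E_3 + (5/6)²·V_3 = 419375/559872;  E_4 = 625/432
V_5 = 5/36·E_4 + (5/6)²·V_4 = 14534375/20155392;  E_5 = 3125/2592
V_6 = 5/36·E_5 + (5/6)²·V_5 = 484859375/725594112;  E_6 = 15625/15552
V_7 = 5/36·E_6 + (5/6)²·V_6 = 15766484375/26121388032;  E_7 = 78125/93312


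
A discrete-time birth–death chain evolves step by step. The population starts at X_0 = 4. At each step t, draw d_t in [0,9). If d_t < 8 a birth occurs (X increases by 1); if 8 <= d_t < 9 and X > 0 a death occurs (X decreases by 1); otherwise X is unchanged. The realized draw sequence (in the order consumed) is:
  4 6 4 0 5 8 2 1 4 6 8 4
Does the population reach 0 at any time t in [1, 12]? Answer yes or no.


no

t=0: X=4, d=4 → birth, X_1=5
t=1: X=5, d=6 → birth, X_2=6
t=2: X=6, d=4 → birth, X_3=7
t=3: X=7, d=0 → birth, X_4=8
t=4: X=8, d=5 → birth, X_5=9
t=5: X=9, d=8 → death, X_6=8
t=6: X=8, d=2 → birth, X_7=9
t=7: X=9, d=1 → birth, X_8=10
t=8: X=10, d=4 → birth, X_9=11
t=9: X=11, d=6 → birth, X_10=12
t=10: X=12, d=8 → death, X_11=11
t=11: X=11, d=4 → birth, X_12=12


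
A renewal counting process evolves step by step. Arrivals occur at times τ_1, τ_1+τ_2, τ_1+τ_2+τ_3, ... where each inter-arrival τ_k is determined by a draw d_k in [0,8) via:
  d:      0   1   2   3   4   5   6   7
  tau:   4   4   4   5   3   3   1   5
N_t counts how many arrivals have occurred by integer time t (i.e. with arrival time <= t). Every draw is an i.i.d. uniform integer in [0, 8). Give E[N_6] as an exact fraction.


348745/262144

Inter-arrival values over d=0..7: [4, 4, 4, 5, 3, 3, 1, 5]
Each d has probability 1/8, so the pmf of τ is: f(1) = 1/8, f(3) = 1/4, f(4) = 3/8, f(5) = 1/4
Renewal equation for m(n) = E[N_n]: condition on τ_1 = k (if k <= n, one arrival plus a fresh copy on the remaining n−k steps): m(n) = F(n) + Σ_{k<=n} f(k)·m(n−k), where F(n) = P(τ <= n) and m(0) = 0
m(1) = F(1) = 1/8
m(2) = F(2) + f(1)·m(1) = 1/8 + 1/8·1/8 = 9/64
m(3) = F(3) + f(1)·m(2) = 3/8 + 1/8·9/64 = 201/512
m(4) = F(4) + f(1)·m(3) + f(3)·m(1) = 3/4 + 1/8·201/512 + 1/4·1/8 = 3401/4096
m(5) = F(5) + f(1)·m(4) + f(3)·m(2) + f(4)·m(1) = 1 + 1/8·3401/4096 + 1/4·9/64 + 3/8·1/8 = 38857/32768
m(6) = F(6) + f(1)·m(5) + f(3)·m(3) + f(4)·m(2) + f(5)·m(1) = 1 + 1/8·38857/32768 + 1/4·201/512 + 3/8·9/64 + 1/4·1/8 = 348745/262144
E[N_6] = m(6) = 348745/262144


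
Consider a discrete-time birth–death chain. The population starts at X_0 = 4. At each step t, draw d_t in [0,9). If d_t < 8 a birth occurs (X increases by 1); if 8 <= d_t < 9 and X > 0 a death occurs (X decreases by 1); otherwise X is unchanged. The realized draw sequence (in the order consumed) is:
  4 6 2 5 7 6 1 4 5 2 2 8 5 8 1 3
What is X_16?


16

t=0: X=4, d=4 → birth, X_1=5
t=1: X=5, d=6 → birth, X_2=6
t=2: X=6, d=2 → birth, X_3=7
t=3: X=7, d=5 → birth, X_4=8
t=4: X=8, d=7 → birth, X_5=9
t=5: X=9, d=6 → birth, X_6=10
t=6: X=10, d=1 → birth, X_7=11
t=7: X=11, d=4 → birth, X_8=12
t=8: X=12, d=5 → birth, X_9=13
t=9: X=13, d=2 → birth, X_10=14
t=10: X=14, d=2 → birth, X_11=15
t=11: X=15, d=8 → death, X_12=14
t=12: X=14, d=5 → birth, X_13=15
t=13: X=15, d=8 → death, X_14=14
t=14: X=14, d=1 → birth, X_15=15
t=15: X=15, d=3 → birth, X_16=16


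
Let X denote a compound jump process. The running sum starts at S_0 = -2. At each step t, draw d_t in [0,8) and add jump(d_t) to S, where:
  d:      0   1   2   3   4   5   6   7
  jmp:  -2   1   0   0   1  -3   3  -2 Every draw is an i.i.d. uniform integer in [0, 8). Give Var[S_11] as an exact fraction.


605/16

Outcome values over d=0..7: [-2, 1, 0, 0, 1, -3, 3, -2]
Σy = -2, Σy² = 28, M = 8
μ = -2/8 = -1/4,  σ² = 28/8 − (-1/4)² = 55/16
Independent increments: Var[S_11] = 11·σ² = 11·(55/16) = 605/16


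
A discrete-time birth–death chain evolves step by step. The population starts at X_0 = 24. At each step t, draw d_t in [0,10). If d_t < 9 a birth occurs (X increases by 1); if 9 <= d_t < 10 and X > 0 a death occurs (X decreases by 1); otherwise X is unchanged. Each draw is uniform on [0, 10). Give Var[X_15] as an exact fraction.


X can drop by at most 1 per step and X_0 = 24 > T = 15, so X_t >= 24 − t >= 9 > 0 for every t <= 15: the floor at 0 (the 'and X > 0' condition) never binds. Hence X_15 = X_0 + Σ_{t<15} Y_t with i.i.d. increments Y_t = y(d_t) ∈ {+1, −1, 0}.
Outcome values over d=0..9: [1, 1, 1, 1, 1, 1, 1, 1, 1, -1]
Σy = 8, Σy² = 10, M = 10
μ = 8/10 = 4/5,  σ² = 10/10 − (4/5)² = 9/25
Independent increments: Var[X_15] = 15·σ² = 15·(9/25) = 27/5

27/5


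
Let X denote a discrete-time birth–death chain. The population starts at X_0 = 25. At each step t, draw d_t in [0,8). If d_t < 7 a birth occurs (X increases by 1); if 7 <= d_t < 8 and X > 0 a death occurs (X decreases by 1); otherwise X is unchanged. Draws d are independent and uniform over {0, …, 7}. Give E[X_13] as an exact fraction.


139/4

X can drop by at most 1 per step and X_0 = 25 > T = 13, so X_t >= 25 − t >= 12 > 0 for every t <= 13: the floor at 0 (the 'and X > 0' condition) never binds. Hence X_13 = X_0 + Σ_{t<13} Y_t with i.i.d. increments Y_t = y(d_t) ∈ {+1, −1, 0}.
Outcome values over d=0..7: [1, 1, 1, 1, 1, 1, 1, -1]
Σy = 6, Σy² = 8, M = 8
μ = 6/8 = 3/4,  σ² = 8/8 − (3/4)² = 7/16
E[X_13] = 25 + 13·(3/4) = 139/4


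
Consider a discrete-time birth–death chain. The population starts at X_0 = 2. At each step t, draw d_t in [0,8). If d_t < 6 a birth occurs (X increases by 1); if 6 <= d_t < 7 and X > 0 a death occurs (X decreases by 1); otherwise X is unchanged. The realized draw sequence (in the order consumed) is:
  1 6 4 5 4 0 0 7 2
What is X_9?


t=0: X=2, d=1 → birth, X_1=3
t=1: X=3, d=6 → death, X_2=2
t=2: X=2, d=4 → birth, X_3=3
t=3: X=3, d=5 → birth, X_4=4
t=4: X=4, d=4 → birth, X_5=5
t=5: X=5, d=0 → birth, X_6=6
t=6: X=6, d=0 → birth, X_7=7
t=7: X=7, d=7 → hold, X_8=7
t=8: X=7, d=2 → birth, X_9=8

8


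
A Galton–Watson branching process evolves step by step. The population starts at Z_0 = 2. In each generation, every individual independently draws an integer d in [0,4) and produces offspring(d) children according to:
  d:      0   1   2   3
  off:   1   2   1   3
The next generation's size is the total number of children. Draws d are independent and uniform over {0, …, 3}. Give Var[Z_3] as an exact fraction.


50127/2048

Outcome values over d=0..3: [1, 2, 1, 3]
Σy = 7, Σy² = 15, M = 4
μ = 7/4 = 7/4,  σ² = 15/4 − (7/4)² = 11/16
V_0 = 0, E_0 = 2
V_1 = 11/16·E_0 + (7/4)²·V_0 = 11/8;  E_1 = 7/2
V_2 = 11/16·E_1 + (7/4)²·V_1 = 847/128;  E_2 = 49/8
V_3 = 11/16·E_2 + (7/4)²·V_2 = 50127/2048;  E_3 = 343/32


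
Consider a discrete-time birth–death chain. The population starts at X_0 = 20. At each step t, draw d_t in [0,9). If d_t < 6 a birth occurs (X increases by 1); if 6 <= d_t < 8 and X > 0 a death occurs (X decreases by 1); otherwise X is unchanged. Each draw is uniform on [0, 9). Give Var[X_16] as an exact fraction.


X can drop by at most 1 per step and X_0 = 20 > T = 16, so X_t >= 20 − t >= 4 > 0 for every t <= 16: the floor at 0 (the 'and X > 0' condition) never binds. Hence X_16 = X_0 + Σ_{t<16} Y_t with i.i.d. increments Y_t = y(d_t) ∈ {+1, −1, 0}.
Outcome values over d=0..8: [1, 1, 1, 1, 1, 1, -1, -1, 0]
Σy = 4, Σy² = 8, M = 9
μ = 4/9 = 4/9,  σ² = 8/9 − (4/9)² = 56/81
Independent increments: Var[X_16] = 16·σ² = 16·(56/81) = 896/81

896/81


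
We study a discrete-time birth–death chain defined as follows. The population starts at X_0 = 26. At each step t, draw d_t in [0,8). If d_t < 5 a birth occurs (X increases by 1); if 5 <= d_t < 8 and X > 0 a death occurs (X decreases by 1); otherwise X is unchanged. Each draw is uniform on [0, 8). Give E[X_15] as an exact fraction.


X can drop by at most 1 per step and X_0 = 26 > T = 15, so X_t >= 26 − t >= 11 > 0 for every t <= 15: the floor at 0 (the 'and X > 0' condition) never binds. Hence X_15 = X_0 + Σ_{t<15} Y_t with i.i.d. increments Y_t = y(d_t) ∈ {+1, −1, 0}.
Outcome values over d=0..7: [1, 1, 1, 1, 1, -1, -1, -1]
Σy = 2, Σy² = 8, M = 8
μ = 2/8 = 1/4,  σ² = 8/8 − (1/4)² = 15/16
E[X_15] = 26 + 15·(1/4) = 119/4

119/4


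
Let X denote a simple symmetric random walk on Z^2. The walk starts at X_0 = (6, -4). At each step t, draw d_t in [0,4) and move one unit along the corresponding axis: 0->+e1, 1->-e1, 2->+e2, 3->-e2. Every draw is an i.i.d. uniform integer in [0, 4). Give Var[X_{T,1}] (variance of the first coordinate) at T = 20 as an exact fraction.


Outcome values over d=0..3: [1, -1, 0, 0]
Σy = 0, Σy² = 2, M = 4
μ = 0/4 = 0,  σ² = 2/4 − (0)² = 1/2
Independent increments: Var[X_20] = 20·σ² = 20·(1/2) = 10

10


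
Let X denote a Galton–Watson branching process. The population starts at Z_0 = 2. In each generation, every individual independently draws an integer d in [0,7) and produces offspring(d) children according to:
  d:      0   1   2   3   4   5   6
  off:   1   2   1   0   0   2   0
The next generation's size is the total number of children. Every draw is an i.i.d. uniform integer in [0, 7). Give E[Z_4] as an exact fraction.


2592/2401

Outcome values over d=0..6: [1, 2, 1, 0, 0, 2, 0]
Σy = 6, Σy² = 10, M = 7
μ = 6/7 = 6/7,  σ² = 10/7 − (6/7)² = 34/49
E[Z_0] = 2
E[Z_1] = 6/7·E[Z_0] = 12/7
E[Z_2] = 6/7·E[Z_1] = 72/49
E[Z_3] = 6/7·E[Z_2] = 432/343
E[Z_4] = 6/7·E[Z_3] = 2592/2401


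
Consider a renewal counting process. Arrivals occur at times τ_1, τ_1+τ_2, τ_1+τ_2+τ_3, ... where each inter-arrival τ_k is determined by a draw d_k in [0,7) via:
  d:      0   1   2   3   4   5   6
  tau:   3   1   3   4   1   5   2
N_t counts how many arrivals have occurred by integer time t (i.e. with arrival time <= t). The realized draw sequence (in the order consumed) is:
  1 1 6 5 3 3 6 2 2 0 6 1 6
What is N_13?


5

draw d_1=1: τ_1=1, arrival time A_1=1
draw d_2=1: τ_2=1, arrival time A_2=2
draw d_3=6: τ_3=2, arrival time A_3=4
draw d_4=5: τ_4=5, arrival time A_4=9
draw d_5=3: τ_5=4, arrival time A_5=13
draw d_6=3: τ_6=4, arrival time A_6=17
draw d_7=6: τ_7=2, arrival time A_7=19
draw d_8=2: τ_8=3, arrival time A_8=22
draw d_9=2: τ_9=3, arrival time A_9=25
draw d_10=0: τ_10=3, arrival time A_10=28
draw d_11=6: τ_11=2, arrival time A_11=30
draw d_12=1: τ_12=1, arrival time A_12=31
draw d_13=6: τ_13=2, arrival time A_13=33
N_t over t=0..13: 0:0 1:1 2:2 3:2 4:3 5:3 6:3 7:3 8:3 9:4 10:4 11:4 12:4 13:5


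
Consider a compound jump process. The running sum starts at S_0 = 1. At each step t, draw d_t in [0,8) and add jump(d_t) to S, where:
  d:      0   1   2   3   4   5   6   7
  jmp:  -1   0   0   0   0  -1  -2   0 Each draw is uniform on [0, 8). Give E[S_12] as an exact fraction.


-5

Outcome values over d=0..7: [-1, 0, 0, 0, 0, -1, -2, 0]
Σy = -4, Σy² = 6, M = 8
μ = -4/8 = -1/2,  σ² = 6/8 − (-1/2)² = 1/2
E[S_12] = 1 + 12·(-1/2) = -5


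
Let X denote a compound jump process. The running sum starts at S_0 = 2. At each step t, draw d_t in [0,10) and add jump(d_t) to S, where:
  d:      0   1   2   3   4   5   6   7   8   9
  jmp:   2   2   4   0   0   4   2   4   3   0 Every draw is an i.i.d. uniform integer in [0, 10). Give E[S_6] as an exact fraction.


73/5

Outcome values over d=0..9: [2, 2, 4, 0, 0, 4, 2, 4, 3, 0]
Σy = 21, Σy² = 69, M = 10
μ = 21/10 = 21/10,  σ² = 69/10 − (21/10)² = 249/100
E[S_6] = 2 + 6·(21/10) = 73/5


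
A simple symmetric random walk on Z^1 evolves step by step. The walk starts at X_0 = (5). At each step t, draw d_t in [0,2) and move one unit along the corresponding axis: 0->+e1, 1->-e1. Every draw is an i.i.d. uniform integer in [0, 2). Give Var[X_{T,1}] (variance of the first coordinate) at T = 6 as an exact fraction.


Outcome values over d=0..1: [1, -1]
Σy = 0, Σy² = 2, M = 2
μ = 0/2 = 0,  σ² = 2/2 − (0)² = 1
Independent increments: Var[X_6] = 6·σ² = 6·(1) = 6

6


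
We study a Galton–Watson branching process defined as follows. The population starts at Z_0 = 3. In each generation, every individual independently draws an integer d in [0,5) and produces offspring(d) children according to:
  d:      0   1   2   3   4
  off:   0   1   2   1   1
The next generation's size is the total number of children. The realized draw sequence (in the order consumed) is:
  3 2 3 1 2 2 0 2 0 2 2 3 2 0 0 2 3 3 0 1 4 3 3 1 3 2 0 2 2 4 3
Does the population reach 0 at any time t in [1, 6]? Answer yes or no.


no

gen 0: Z_0=3, draws=[3, 2, 3], offspring=[1, 2, 1], Z_1=4
gen 1: Z_1=4, draws=[1, 2, 2, 0], offspring=[1, 2, 2, 0], Z_2=5
gen 2: Z_2=5, draws=[2, 0, 2, 2, 3], offspring=[2, 0, 2, 2, 1], Z_3=7
gen 3: Z_3=7, draws=[2, 0, 0, 2, 3, 3, 0], offspring=[2, 0, 0, 2, 1, 1, 0], Z_4=6
gen 4: Z_4=6, draws=[1, 4, 3, 3, 1, 3], offspring=[1, 1, 1, 1, 1, 1], Z_5=6
gen 5: Z_5=6, draws=[2, 0, 2, 2, 4, 3], offspring=[2, 0, 2, 2, 1, 1], Z_6=8


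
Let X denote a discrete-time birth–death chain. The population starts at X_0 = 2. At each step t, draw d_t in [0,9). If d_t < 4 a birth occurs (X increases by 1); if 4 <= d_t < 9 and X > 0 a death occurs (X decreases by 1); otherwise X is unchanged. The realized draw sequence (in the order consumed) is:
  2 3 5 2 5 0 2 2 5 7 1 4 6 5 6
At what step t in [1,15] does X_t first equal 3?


t=0: X=2, d=2 → birth, X_1=3
t=1: X=3, d=3 → birth, X_2=4
t=2: X=4, d=5 → death, X_3=3
t=3: X=3, d=2 → birth, X_4=4
t=4: X=4, d=5 → death, X_5=3
t=5: X=3, d=0 → birth, X_6=4
t=6: X=4, d=2 → birth, X_7=5
t=7: X=5, d=2 → birth, X_8=6
t=8: X=6, d=5 → death, X_9=5
t=9: X=5, d=7 → death, X_10=4
t=10: X=4, d=1 → birth, X_11=5
t=11: X=5, d=4 → death, X_12=4
t=12: X=4, d=6 → death, X_13=3
t=13: X=3, d=5 → death, X_14=2
t=14: X=2, d=6 → death, X_15=1

1


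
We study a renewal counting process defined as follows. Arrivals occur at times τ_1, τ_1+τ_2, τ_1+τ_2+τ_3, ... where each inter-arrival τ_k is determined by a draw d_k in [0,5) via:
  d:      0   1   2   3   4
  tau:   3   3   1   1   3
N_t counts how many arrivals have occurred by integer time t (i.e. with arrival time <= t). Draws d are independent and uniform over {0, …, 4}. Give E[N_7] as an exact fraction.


238748/78125

Inter-arrival values over d=0..4: [3, 3, 1, 1, 3]
Each d has probability 1/5, so the pmf of τ is: f(1) = 2/5, f(3) = 3/5
Renewal equation for m(n) = E[N_n]: condition on τ_1 = k (if k <= n, one arrival plus a fresh copy on the remaining n−k steps): m(n) = F(n) + Σ_{k<=n} f(k)·m(n−k), where F(n) = P(τ <= n) and m(0) = 0
m(1) = F(1) = 2/5
m(2) = F(2) + f(1)·m(1) = 2/5 + 2/5·2/5 = 14/25
m(3) = F(3) + f(1)·m(2) = 1 + 2/5·14/25 = 153/125
m(4) = F(4) + f(1)·m(3) + f(3)·m(1) = 1 + 2/5·153/125 + 3/5·2/5 = 1081/625
m(5) = F(5) + f(1)·m(4) + f(3)·m(2) = 1 + 2/5·1081/625 + 3/5·14/25 = 6337/3125
m(6) = F(6) + f(1)·m(5) + f(3)·m(3) = 1 + 2/5·6337/3125 + 3/5·153/125 = 39774/15625
m(7) = F(7) + f(1)·m(6) + f(3)·m(4) = 1 + 2/5·39774/15625 + 3/5·1081/625 = 238748/78125
E[N_7] = m(7) = 238748/78125
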